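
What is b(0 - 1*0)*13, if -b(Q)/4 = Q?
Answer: 0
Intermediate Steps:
b(Q) = -4*Q
b(0 - 1*0)*13 = -4*(0 - 1*0)*13 = -4*(0 + 0)*13 = -4*0*13 = 0*13 = 0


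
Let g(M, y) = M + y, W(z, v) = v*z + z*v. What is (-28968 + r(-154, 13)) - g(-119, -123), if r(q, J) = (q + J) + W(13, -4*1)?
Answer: -28971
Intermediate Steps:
W(z, v) = 2*v*z (W(z, v) = v*z + v*z = 2*v*z)
r(q, J) = -104 + J + q (r(q, J) = (q + J) + 2*(-4*1)*13 = (J + q) + 2*(-4)*13 = (J + q) - 104 = -104 + J + q)
(-28968 + r(-154, 13)) - g(-119, -123) = (-28968 + (-104 + 13 - 154)) - (-119 - 123) = (-28968 - 245) - 1*(-242) = -29213 + 242 = -28971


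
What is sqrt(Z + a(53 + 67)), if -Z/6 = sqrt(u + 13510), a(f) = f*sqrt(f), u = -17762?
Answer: 2*sqrt(60*sqrt(30) - 3*I*sqrt(1063)) ≈ 36.647 - 5.338*I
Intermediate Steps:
a(f) = f**(3/2)
Z = -12*I*sqrt(1063) (Z = -6*sqrt(-17762 + 13510) = -12*I*sqrt(1063) ≈ -391.24*I)
sqrt(Z + a(53 + 67)) = sqrt(-12*I*sqrt(1063) + (53 + 67)**(3/2)) = sqrt(-12*I*sqrt(1063) + 120**(3/2)) = sqrt(-12*I*sqrt(1063) + 240*sqrt(30)) = sqrt(240*sqrt(30) - 12*I*sqrt(1063))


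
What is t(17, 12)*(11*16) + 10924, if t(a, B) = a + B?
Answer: 16028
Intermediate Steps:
t(a, B) = B + a
t(17, 12)*(11*16) + 10924 = (12 + 17)*(11*16) + 10924 = 29*176 + 10924 = 5104 + 10924 = 16028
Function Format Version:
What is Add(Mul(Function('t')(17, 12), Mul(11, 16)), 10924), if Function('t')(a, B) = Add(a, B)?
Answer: 16028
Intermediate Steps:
Function('t')(a, B) = Add(B, a)
Add(Mul(Function('t')(17, 12), Mul(11, 16)), 10924) = Add(Mul(Add(12, 17), Mul(11, 16)), 10924) = Add(Mul(29, 176), 10924) = Add(5104, 10924) = 16028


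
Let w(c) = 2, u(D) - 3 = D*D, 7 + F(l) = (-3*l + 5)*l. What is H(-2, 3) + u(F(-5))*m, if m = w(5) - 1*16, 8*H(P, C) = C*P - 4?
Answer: -641317/4 ≈ -1.6033e+5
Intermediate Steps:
F(l) = -7 + l*(5 - 3*l) (F(l) = -7 + (-3*l + 5)*l = -7 + (5 - 3*l)*l = -7 + l*(5 - 3*l))
u(D) = 3 + D**2 (u(D) = 3 + D*D = 3 + D**2)
H(P, C) = -1/2 + C*P/8 (H(P, C) = (C*P - 4)/8 = (-4 + C*P)/8 = -1/2 + C*P/8)
m = -14 (m = 2 - 1*16 = 2 - 16 = -14)
H(-2, 3) + u(F(-5))*m = (-1/2 + (1/8)*3*(-2)) + (3 + (-7 - 3*(-5)**2 + 5*(-5))**2)*(-14) = (-1/2 - 3/4) + (3 + (-7 - 3*25 - 25)**2)*(-14) = -5/4 + (3 + (-7 - 75 - 25)**2)*(-14) = -5/4 + (3 + (-107)**2)*(-14) = -5/4 + (3 + 11449)*(-14) = -5/4 + 11452*(-14) = -5/4 - 160328 = -641317/4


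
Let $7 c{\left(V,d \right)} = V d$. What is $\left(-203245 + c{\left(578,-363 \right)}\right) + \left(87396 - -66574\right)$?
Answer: $- \frac{554739}{7} \approx -79248.0$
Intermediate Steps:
$c{\left(V,d \right)} = \frac{V d}{7}$
$\left(-203245 + c{\left(578,-363 \right)}\right) + \left(87396 - -66574\right) = \left(-203245 + \frac{1}{7} \cdot 578 \left(-363\right)\right) + \left(87396 - -66574\right) = \left(-203245 - \frac{209814}{7}\right) + \left(87396 + 66574\right) = - \frac{1632529}{7} + 153970 = - \frac{554739}{7}$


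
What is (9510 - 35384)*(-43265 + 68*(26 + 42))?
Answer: 999797234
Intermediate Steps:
(9510 - 35384)*(-43265 + 68*(26 + 42)) = -25874*(-43265 + 68*68) = -25874*(-43265 + 4624) = -25874*(-38641) = 999797234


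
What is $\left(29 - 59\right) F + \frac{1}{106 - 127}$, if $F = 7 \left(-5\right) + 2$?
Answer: $\frac{20789}{21} \approx 989.95$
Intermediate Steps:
$F = -33$ ($F = -35 + 2 = -33$)
$\left(29 - 59\right) F + \frac{1}{106 - 127} = \left(29 - 59\right) \left(-33\right) + \frac{1}{106 - 127} = \left(-30\right) \left(-33\right) + \frac{1}{-21} = 990 - \frac{1}{21} = \frac{20789}{21}$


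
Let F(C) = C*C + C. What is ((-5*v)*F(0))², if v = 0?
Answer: 0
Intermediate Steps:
F(C) = C + C² (F(C) = C² + C = C + C²)
((-5*v)*F(0))² = ((-5*0)*(0*(1 + 0)))² = (0*(0*1))² = (0*0)² = 0² = 0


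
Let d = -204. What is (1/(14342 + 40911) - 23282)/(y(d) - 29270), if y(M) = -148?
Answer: 428800115/541810918 ≈ 0.79142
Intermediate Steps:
(1/(14342 + 40911) - 23282)/(y(d) - 29270) = (1/(14342 + 40911) - 23282)/(-148 - 29270) = (1/55253 - 23282)/(-29418) = (1/55253 - 23282)*(-1/29418) = -1286400345/55253*(-1/29418) = 428800115/541810918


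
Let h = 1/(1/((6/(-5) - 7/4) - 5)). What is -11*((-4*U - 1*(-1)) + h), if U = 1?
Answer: 2409/20 ≈ 120.45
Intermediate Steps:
h = -159/20 (h = 1/(1/((6*(-⅕) - 7*¼) - 5)) = 1/(1/((-6/5 - 7/4) - 5)) = 1/(1/(-59/20 - 5)) = 1/(1/(-159/20)) = 1/(-20/159) = -159/20 ≈ -7.9500)
-11*((-4*U - 1*(-1)) + h) = -11*((-4*1 - 1*(-1)) - 159/20) = -11*((-4 + 1) - 159/20) = -11*(-3 - 159/20) = -11*(-219/20) = 2409/20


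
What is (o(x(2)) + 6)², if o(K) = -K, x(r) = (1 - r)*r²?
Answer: 100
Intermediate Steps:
x(r) = r²*(1 - r)
(o(x(2)) + 6)² = (-2²*(1 - 1*2) + 6)² = (-4*(1 - 2) + 6)² = (-4*(-1) + 6)² = (-1*(-4) + 6)² = (4 + 6)² = 10² = 100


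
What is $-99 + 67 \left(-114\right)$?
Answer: $-7737$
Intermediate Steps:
$-99 + 67 \left(-114\right) = -99 - 7638 = -7737$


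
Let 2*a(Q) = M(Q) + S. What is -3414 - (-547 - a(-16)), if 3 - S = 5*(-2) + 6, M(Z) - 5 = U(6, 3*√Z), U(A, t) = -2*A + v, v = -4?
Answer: -2869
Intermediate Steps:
U(A, t) = -4 - 2*A (U(A, t) = -2*A - 4 = -4 - 2*A)
M(Z) = -11 (M(Z) = 5 + (-4 - 2*6) = 5 + (-4 - 12) = 5 - 16 = -11)
S = 7 (S = 3 - (5*(-2) + 6) = 3 - (-10 + 6) = 3 - 1*(-4) = 3 + 4 = 7)
a(Q) = -2 (a(Q) = (-11 + 7)/2 = (½)*(-4) = -2)
-3414 - (-547 - a(-16)) = -3414 - (-547 - 1*(-2)) = -3414 - (-547 + 2) = -3414 - 1*(-545) = -3414 + 545 = -2869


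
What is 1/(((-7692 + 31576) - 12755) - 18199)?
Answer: -1/7070 ≈ -0.00014144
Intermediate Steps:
1/(((-7692 + 31576) - 12755) - 18199) = 1/((23884 - 12755) - 18199) = 1/(11129 - 18199) = 1/(-7070) = -1/7070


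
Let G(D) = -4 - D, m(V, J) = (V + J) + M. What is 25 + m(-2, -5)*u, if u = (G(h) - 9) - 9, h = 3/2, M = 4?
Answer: 191/2 ≈ 95.500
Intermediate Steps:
m(V, J) = 4 + J + V (m(V, J) = (V + J) + 4 = (J + V) + 4 = 4 + J + V)
h = 3/2 (h = 3*(1/2) = 3/2 ≈ 1.5000)
u = -47/2 (u = ((-4 - 1*3/2) - 9) - 9 = ((-4 - 3/2) - 9) - 9 = (-11/2 - 9) - 9 = -29/2 - 9 = -47/2 ≈ -23.500)
25 + m(-2, -5)*u = 25 + (4 - 5 - 2)*(-47/2) = 25 - 3*(-47/2) = 25 + 141/2 = 191/2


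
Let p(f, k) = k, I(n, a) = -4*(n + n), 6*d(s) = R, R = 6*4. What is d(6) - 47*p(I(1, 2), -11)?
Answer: 521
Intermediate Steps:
R = 24
d(s) = 4 (d(s) = (⅙)*24 = 4)
I(n, a) = -8*n
d(6) - 47*p(I(1, 2), -11) = 4 - 47*(-11) = 4 + 517 = 521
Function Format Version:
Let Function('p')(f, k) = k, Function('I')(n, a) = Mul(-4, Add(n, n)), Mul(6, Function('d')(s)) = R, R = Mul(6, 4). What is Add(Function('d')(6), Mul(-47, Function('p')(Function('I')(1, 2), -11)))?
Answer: 521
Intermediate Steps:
R = 24
Function('d')(s) = 4 (Function('d')(s) = Mul(Rational(1, 6), 24) = 4)
Function('I')(n, a) = Mul(-8, n) (Function('I')(n, a) = Mul(-4, Mul(2, n)) = Mul(-8, n))
Add(Function('d')(6), Mul(-47, Function('p')(Function('I')(1, 2), -11))) = Add(4, Mul(-47, -11)) = Add(4, 517) = 521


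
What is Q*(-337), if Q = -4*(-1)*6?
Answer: -8088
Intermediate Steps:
Q = 24 (Q = 4*6 = 24)
Q*(-337) = 24*(-337) = -8088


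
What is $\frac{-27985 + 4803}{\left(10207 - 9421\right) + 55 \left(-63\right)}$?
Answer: $\frac{23182}{2679} \approx 8.6532$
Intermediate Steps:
$\frac{-27985 + 4803}{\left(10207 - 9421\right) + 55 \left(-63\right)} = - \frac{23182}{\left(10207 - 9421\right) - 3465} = - \frac{23182}{786 - 3465} = - \frac{23182}{-2679} = \left(-23182\right) \left(- \frac{1}{2679}\right) = \frac{23182}{2679}$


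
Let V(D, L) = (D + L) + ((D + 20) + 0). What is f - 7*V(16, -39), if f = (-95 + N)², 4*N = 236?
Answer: 1205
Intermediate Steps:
N = 59 (N = (¼)*236 = 59)
V(D, L) = 20 + L + 2*D (V(D, L) = (D + L) + ((20 + D) + 0) = (D + L) + (20 + D) = 20 + L + 2*D)
f = 1296 (f = (-95 + 59)² = (-36)² = 1296)
f - 7*V(16, -39) = 1296 - 7*(20 - 39 + 2*16) = 1296 - 7*(20 - 39 + 32) = 1296 - 7*13 = 1296 - 91 = 1205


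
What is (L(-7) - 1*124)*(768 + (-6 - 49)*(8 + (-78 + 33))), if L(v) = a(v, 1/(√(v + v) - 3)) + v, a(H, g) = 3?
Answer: -358784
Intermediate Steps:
L(v) = 3 + v
(L(-7) - 1*124)*(768 + (-6 - 49)*(8 + (-78 + 33))) = ((3 - 7) - 1*124)*(768 + (-6 - 49)*(8 + (-78 + 33))) = (-4 - 124)*(768 - 55*(8 - 45)) = -128*(768 - 55*(-37)) = -128*(768 + 2035) = -128*2803 = -358784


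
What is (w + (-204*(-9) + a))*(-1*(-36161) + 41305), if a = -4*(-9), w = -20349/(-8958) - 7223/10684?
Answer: 1157579074766163/7975606 ≈ 1.4514e+8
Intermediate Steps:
w = 25450847/15951212 (w = -20349*(-1/8958) - 7223*1/10684 = 6783/2986 - 7223/10684 = 25450847/15951212 ≈ 1.5955)
a = 36
(w + (-204*(-9) + a))*(-1*(-36161) + 41305) = (25450847/15951212 + (-204*(-9) + 36))*(-1*(-36161) + 41305) = (25450847/15951212 + (-34*(-54) + 36))*(36161 + 41305) = (25450847/15951212 + (1836 + 36))*77466 = (25450847/15951212 + 1872)*77466 = (29886119711/15951212)*77466 = 1157579074766163/7975606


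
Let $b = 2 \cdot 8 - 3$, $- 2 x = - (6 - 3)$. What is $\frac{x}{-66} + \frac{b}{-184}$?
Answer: $- \frac{189}{2024} \approx -0.093379$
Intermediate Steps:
$x = \frac{3}{2}$ ($x = - \frac{\left(-1\right) \left(6 - 3\right)}{2} = - \frac{\left(-1\right) 3}{2} = \left(- \frac{1}{2}\right) \left(-3\right) = \frac{3}{2} \approx 1.5$)
$b = 13$ ($b = 16 - 3 = 13$)
$\frac{x}{-66} + \frac{b}{-184} = \frac{3}{2 \left(-66\right)} + \frac{13}{-184} = \frac{3}{2} \left(- \frac{1}{66}\right) + 13 \left(- \frac{1}{184}\right) = - \frac{1}{44} - \frac{13}{184} = - \frac{189}{2024}$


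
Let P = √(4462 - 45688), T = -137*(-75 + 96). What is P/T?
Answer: -I*√41226/2877 ≈ -0.070574*I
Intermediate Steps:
T = -2877 (T = -137*21 = -2877)
P = I*√41226 (P = √(-41226) = I*√41226 ≈ 203.04*I)
P/T = (I*√41226)/(-2877) = (I*√41226)*(-1/2877) = -I*√41226/2877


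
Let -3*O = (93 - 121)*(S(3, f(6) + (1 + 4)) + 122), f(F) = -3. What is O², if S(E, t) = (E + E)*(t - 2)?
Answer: 11669056/9 ≈ 1.2966e+6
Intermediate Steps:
S(E, t) = 2*E*(-2 + t) (S(E, t) = (2*E)*(-2 + t) = 2*E*(-2 + t))
O = 3416/3 (O = -(93 - 121)*(2*3*(-2 + (-3 + (1 + 4))) + 122)/3 = -(-28)*(2*3*(-2 + (-3 + 5)) + 122)/3 = -(-28)*(2*3*(-2 + 2) + 122)/3 = -(-28)*(2*3*0 + 122)/3 = -(-28)*(0 + 122)/3 = -(-28)*122/3 = -⅓*(-3416) = 3416/3 ≈ 1138.7)
O² = (3416/3)² = 11669056/9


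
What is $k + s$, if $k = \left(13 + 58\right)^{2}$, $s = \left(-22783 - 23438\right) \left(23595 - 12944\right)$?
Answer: $-492294830$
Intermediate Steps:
$s = -492299871$ ($s = \left(-46221\right) 10651 = -492299871$)
$k = 5041$ ($k = 71^{2} = 5041$)
$k + s = 5041 - 492299871 = -492294830$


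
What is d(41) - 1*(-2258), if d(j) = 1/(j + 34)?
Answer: 169351/75 ≈ 2258.0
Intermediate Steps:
d(j) = 1/(34 + j)
d(41) - 1*(-2258) = 1/(34 + 41) - 1*(-2258) = 1/75 + 2258 = 169351/75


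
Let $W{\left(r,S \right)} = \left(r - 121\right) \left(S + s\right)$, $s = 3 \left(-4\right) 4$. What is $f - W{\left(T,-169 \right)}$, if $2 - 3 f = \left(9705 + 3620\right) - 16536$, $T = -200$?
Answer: $-68586$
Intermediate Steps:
$f = 1071$ ($f = \frac{2}{3} - \frac{\left(9705 + 3620\right) - 16536}{3} = \frac{2}{3} - \frac{13325 - 16536}{3} = \frac{2}{3} - - \frac{3211}{3} = \frac{2}{3} + \frac{3211}{3} = 1071$)
$s = -48$ ($s = \left(-12\right) 4 = -48$)
$W{\left(r,S \right)} = \left(-121 + r\right) \left(-48 + S\right)$ ($W{\left(r,S \right)} = \left(r - 121\right) \left(S - 48\right) = \left(-121 + r\right) \left(-48 + S\right)$)
$f - W{\left(T,-169 \right)} = 1071 - \left(5808 - -20449 - -9600 - -33800\right) = 1071 - \left(5808 + 20449 + 9600 + 33800\right) = 1071 - 69657 = -68586$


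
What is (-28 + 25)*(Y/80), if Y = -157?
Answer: 471/80 ≈ 5.8875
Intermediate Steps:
(-28 + 25)*(Y/80) = (-28 + 25)*(-157/80) = -(-471)/80 = -3*(-157/80) = 471/80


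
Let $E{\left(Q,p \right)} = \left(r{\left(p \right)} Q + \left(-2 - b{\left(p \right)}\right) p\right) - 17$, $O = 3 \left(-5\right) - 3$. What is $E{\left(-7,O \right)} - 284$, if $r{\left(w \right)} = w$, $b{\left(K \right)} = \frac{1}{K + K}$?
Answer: $- \frac{279}{2} \approx -139.5$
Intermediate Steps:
$b{\left(K \right)} = \frac{1}{2 K}$
$O = -18$ ($O = -15 - 3 = -18$)
$E{\left(Q,p \right)} = -17 + Q p + p \left(-2 - \frac{1}{2 p}\right)$ ($E{\left(Q,p \right)} = \left(p Q + \left(-2 - \frac{1}{2 p}\right) p\right) - 17 = \left(Q p + \left(-2 - \frac{1}{2 p}\right) p\right) - 17 = \left(Q p + p \left(-2 - \frac{1}{2 p}\right)\right) - 17 = -17 + Q p + p \left(-2 - \frac{1}{2 p}\right)$)
$E{\left(-7,O \right)} - 284 = \left(- \frac{35}{2} - -36 - -126\right) - 284 = \left(- \frac{35}{2} + 36 + 126\right) - 284 = \frac{289}{2} - 284 = - \frac{279}{2}$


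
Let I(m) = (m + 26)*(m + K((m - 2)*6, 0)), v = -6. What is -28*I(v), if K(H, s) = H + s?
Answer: 30240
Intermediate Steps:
I(m) = (-12 + 7*m)*(26 + m) (I(m) = (m + 26)*(m + ((m - 2)*6 + 0)) = (26 + m)*(m + ((-2 + m)*6 + 0)) = (26 + m)*(m + ((-12 + 6*m) + 0)) = (26 + m)*(m + (-12 + 6*m)) = (26 + m)*(-12 + 7*m) = (-12 + 7*m)*(26 + m))
-28*I(v) = -28*(-312 + 7*(-6)**2 + 170*(-6)) = -28*(-312 + 7*36 - 1020) = -28*(-312 + 252 - 1020) = -28*(-1080) = 30240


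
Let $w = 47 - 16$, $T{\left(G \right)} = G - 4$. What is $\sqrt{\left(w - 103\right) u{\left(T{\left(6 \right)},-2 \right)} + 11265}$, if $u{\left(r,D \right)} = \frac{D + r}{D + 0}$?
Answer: $\sqrt{11265} \approx 106.14$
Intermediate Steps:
$T{\left(G \right)} = -4 + G$
$u{\left(r,D \right)} = \frac{D + r}{D}$
$w = 31$
$\sqrt{\left(w - 103\right) u{\left(T{\left(6 \right)},-2 \right)} + 11265} = \sqrt{\left(31 - 103\right) \frac{-2 + \left(-4 + 6\right)}{-2} + 11265} = \sqrt{- 72 \left(- \frac{-2 + 2}{2}\right) + 11265} = \sqrt{- 72 \left(\left(- \frac{1}{2}\right) 0\right) + 11265} = \sqrt{\left(-72\right) 0 + 11265} = \sqrt{0 + 11265} = \sqrt{11265}$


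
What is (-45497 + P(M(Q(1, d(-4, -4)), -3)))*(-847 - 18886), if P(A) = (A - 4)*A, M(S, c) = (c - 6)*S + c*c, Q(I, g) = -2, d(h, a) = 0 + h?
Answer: 885538108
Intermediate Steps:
d(h, a) = h
M(S, c) = c² + S*(-6 + c) (M(S, c) = (-6 + c)*S + c² = S*(-6 + c) + c² = c² + S*(-6 + c))
P(A) = A*(-4 + A) (P(A) = (-4 + A)*A = A*(-4 + A))
(-45497 + P(M(Q(1, d(-4, -4)), -3)))*(-847 - 18886) = (-45497 + ((-3)² - 6*(-2) - 2*(-3))*(-4 + ((-3)² - 6*(-2) - 2*(-3))))*(-847 - 18886) = (-45497 + (9 + 12 + 6)*(-4 + (9 + 12 + 6)))*(-19733) = (-45497 + 27*(-4 + 27))*(-19733) = (-45497 + 27*23)*(-19733) = (-45497 + 621)*(-19733) = -44876*(-19733) = 885538108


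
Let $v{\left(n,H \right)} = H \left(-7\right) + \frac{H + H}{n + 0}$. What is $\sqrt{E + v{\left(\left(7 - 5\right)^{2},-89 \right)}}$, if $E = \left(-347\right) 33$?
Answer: $\frac{i \sqrt{43490}}{2} \approx 104.27 i$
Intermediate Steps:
$E = -11451$
$v{\left(n,H \right)} = - 7 H + \frac{2 H}{n}$
$\sqrt{E + v{\left(\left(7 - 5\right)^{2},-89 \right)}} = \sqrt{-11451 - \frac{89 \left(2 - 7 \left(7 - 5\right)^{2}\right)}{\left(7 - 5\right)^{2}}} = \sqrt{-11451 - \frac{89 \left(2 - 7 \cdot 2^{2}\right)}{2^{2}}} = \sqrt{-11451 - \frac{89 \left(2 - 28\right)}{4}} = \sqrt{-11451 - \frac{89}{4} \left(-26\right)} = \sqrt{-11451 + \frac{1157}{2}} = \sqrt{- \frac{21745}{2}} = \frac{i \sqrt{43490}}{2}$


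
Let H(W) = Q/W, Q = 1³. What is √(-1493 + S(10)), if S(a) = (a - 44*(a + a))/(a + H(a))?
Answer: I*√16108793/101 ≈ 39.738*I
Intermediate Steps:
Q = 1
H(W) = 1/W
S(a) = -87*a/(a + 1/a) (S(a) = (a - 44*(a + a))/(a + 1/a) = (a - 88*a)/(a + 1/a) = (-87*a)/(a + 1/a) = -87*a/(a + 1/a))
√(-1493 + S(10)) = √(-1493 - 87*10²/(1 + 10²)) = √(-1493 - 87*100/(1 + 100)) = √(-1493 - 87*100/101) = √(-1493 - 87*100*1/101) = √(-1493 - 8700/101) = √(-159493/101) = I*√16108793/101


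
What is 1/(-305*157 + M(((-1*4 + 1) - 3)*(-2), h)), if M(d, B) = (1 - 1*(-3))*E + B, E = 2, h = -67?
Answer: -1/47944 ≈ -2.0858e-5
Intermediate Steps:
M(d, B) = 8 + B (M(d, B) = (1 - 1*(-3))*2 + B = (1 + 3)*2 + B = 4*2 + B = 8 + B)
1/(-305*157 + M(((-1*4 + 1) - 3)*(-2), h)) = 1/(-305*157 + (8 - 67)) = 1/(-47885 - 59) = 1/(-47944) = -1/47944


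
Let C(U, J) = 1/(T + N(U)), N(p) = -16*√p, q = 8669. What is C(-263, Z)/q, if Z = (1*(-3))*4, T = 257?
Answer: 257/1156245213 + 16*I*√263/1156245213 ≈ 2.2227e-7 + 2.2441e-7*I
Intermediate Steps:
Z = -12 (Z = -3*4 = -12)
C(U, J) = 1/(257 - 16*√U)
C(-263, Z)/q = -1/(-257 + 16*√(-263))/8669 = -1/(-257 + 16*(I*√263))*(1/8669) = -1/(-257 + 16*I*√263)*(1/8669) = -1/(8669*(-257 + 16*I*√263))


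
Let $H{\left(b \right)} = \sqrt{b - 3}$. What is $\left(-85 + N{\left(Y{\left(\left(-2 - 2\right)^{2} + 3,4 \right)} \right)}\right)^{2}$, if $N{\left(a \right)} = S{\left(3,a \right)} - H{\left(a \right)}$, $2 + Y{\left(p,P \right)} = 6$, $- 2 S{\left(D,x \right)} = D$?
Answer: $\frac{30625}{4} \approx 7656.3$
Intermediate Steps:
$S{\left(D,x \right)} = - \frac{D}{2}$
$H{\left(b \right)} = \sqrt{-3 + b}$
$Y{\left(p,P \right)} = 4$ ($Y{\left(p,P \right)} = -2 + 6 = 4$)
$N{\left(a \right)} = - \frac{3}{2} - \sqrt{-3 + a}$ ($N{\left(a \right)} = \left(- \frac{1}{2}\right) 3 - \sqrt{-3 + a} = - \frac{3}{2} - \sqrt{-3 + a}$)
$\left(-85 + N{\left(Y{\left(\left(-2 - 2\right)^{2} + 3,4 \right)} \right)}\right)^{2} = \left(-85 - \left(\frac{3}{2} + \sqrt{-3 + 4}\right)\right)^{2} = \left(-85 - \left(\frac{3}{2} + \sqrt{1}\right)\right)^{2} = \left(-85 - \frac{5}{2}\right)^{2} = \left(- \frac{175}{2}\right)^{2} = \frac{30625}{4}$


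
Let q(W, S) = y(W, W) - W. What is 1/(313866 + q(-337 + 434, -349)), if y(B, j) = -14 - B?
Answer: 1/313658 ≈ 3.1882e-6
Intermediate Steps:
q(W, S) = -14 - 2*W (q(W, S) = (-14 - W) - W = -14 - 2*W)
1/(313866 + q(-337 + 434, -349)) = 1/(313866 + (-14 - 2*(-337 + 434))) = 1/(313866 + (-14 - 2*97)) = 1/(313866 + (-14 - 194)) = 1/(313866 - 208) = 1/313658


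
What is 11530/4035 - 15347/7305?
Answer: 495589/655015 ≈ 0.75661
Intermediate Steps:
11530/4035 - 15347/7305 = 11530*(1/4035) - 15347*1/7305 = 2306/807 - 15347/7305 = 495589/655015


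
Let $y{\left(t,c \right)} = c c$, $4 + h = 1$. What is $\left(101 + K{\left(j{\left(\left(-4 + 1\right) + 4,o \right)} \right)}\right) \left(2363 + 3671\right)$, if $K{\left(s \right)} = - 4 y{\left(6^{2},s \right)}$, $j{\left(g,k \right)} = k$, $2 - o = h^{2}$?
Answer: $-573230$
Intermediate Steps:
$h = -3$ ($h = -4 + 1 = -3$)
$o = -7$ ($o = 2 - \left(-3\right)^{2} = 2 - 9 = -7$)
$y{\left(t,c \right)} = c^{2}$
$K{\left(s \right)} = - 4 s^{2}$
$\left(101 + K{\left(j{\left(\left(-4 + 1\right) + 4,o \right)} \right)}\right) \left(2363 + 3671\right) = \left(101 - 4 \left(-7\right)^{2}\right) \left(2363 + 3671\right) = \left(101 - 196\right) 6034 = \left(-95\right) 6034 = -573230$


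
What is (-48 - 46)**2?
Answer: 8836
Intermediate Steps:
(-48 - 46)**2 = (-94)**2 = 8836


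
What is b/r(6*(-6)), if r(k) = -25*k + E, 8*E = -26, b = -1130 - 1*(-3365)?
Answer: 8940/3587 ≈ 2.4923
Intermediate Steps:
b = 2235 (b = -1130 + 3365 = 2235)
E = -13/4 (E = (1/8)*(-26) = -13/4 ≈ -3.2500)
r(k) = -13/4 - 25*k (r(k) = -25*k - 13/4 = -13/4 - 25*k)
b/r(6*(-6)) = 2235/(-13/4 - 150*(-6)) = 2235/(-13/4 - 25*(-36)) = 2235/(-13/4 + 900) = 2235/(3587/4) = 2235*(4/3587) = 8940/3587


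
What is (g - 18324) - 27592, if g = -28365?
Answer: -74281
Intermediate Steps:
(g - 18324) - 27592 = (-28365 - 18324) - 27592 = -46689 - 27592 = -74281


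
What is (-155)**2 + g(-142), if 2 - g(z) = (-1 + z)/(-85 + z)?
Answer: 5453986/227 ≈ 24026.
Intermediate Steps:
g(z) = 2 - (-1 + z)/(-85 + z)
(-155)**2 + g(-142) = (-155)**2 + (-169 - 142)/(-85 - 142) = 24025 - 311/(-227) = 24025 - 1/227*(-311) = 24025 + 311/227 = 5453986/227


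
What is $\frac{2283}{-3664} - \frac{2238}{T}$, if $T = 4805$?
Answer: $- \frac{19169847}{17605520} \approx -1.0889$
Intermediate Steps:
$\frac{2283}{-3664} - \frac{2238}{T} = \frac{2283}{-3664} - \frac{2238}{4805} = 2283 \left(- \frac{1}{3664}\right) - \frac{2238}{4805} = - \frac{2283}{3664} - \frac{2238}{4805} = - \frac{19169847}{17605520}$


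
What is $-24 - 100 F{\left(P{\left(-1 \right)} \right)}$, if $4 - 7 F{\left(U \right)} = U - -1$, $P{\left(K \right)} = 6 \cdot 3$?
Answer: $\frac{1332}{7} \approx 190.29$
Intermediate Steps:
$P{\left(K \right)} = 18$
$F{\left(U \right)} = \frac{3}{7} - \frac{U}{7}$ ($F{\left(U \right)} = \frac{4}{7} - \frac{U - -1}{7} = \frac{4}{7} - \frac{U + 1}{7} = \frac{4}{7} - \frac{1 + U}{7} = \frac{4}{7} - \left(\frac{1}{7} + \frac{U}{7}\right) = \frac{3}{7} - \frac{U}{7}$)
$-24 - 100 F{\left(P{\left(-1 \right)} \right)} = -24 - 100 \left(\frac{3}{7} - \frac{18}{7}\right) = -24 - - \frac{1500}{7} = -24 + \frac{1500}{7} = \frac{1332}{7}$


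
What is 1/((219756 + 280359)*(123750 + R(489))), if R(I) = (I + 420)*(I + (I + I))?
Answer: 1/728794084095 ≈ 1.3721e-12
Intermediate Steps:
R(I) = 3*I*(420 + I) (R(I) = (420 + I)*(I + 2*I) = (420 + I)*(3*I) = 3*I*(420 + I))
1/((219756 + 280359)*(123750 + R(489))) = 1/((219756 + 280359)*(123750 + 3*489*(420 + 489))) = 1/(500115*(123750 + 3*489*909)) = 1/(500115*(123750 + 1333503)) = 1/(500115*1457253) = 1/728794084095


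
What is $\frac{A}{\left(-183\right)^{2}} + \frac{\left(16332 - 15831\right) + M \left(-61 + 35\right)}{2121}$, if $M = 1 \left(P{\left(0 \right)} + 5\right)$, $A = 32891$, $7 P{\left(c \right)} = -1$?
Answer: $\frac{192058108}{165737061} \approx 1.1588$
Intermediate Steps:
$P{\left(c \right)} = - \frac{1}{7}$ ($P{\left(c \right)} = \frac{1}{7} \left(-1\right) = - \frac{1}{7}$)
$M = \frac{34}{7}$ ($M = 1 \left(- \frac{1}{7} + 5\right) = 1 \cdot \frac{34}{7} = \frac{34}{7} \approx 4.8571$)
$\frac{A}{\left(-183\right)^{2}} + \frac{\left(16332 - 15831\right) + M \left(-61 + 35\right)}{2121} = \frac{32891}{\left(-183\right)^{2}} + \frac{\left(16332 - 15831\right) + \frac{34 \left(-61 + 35\right)}{7}}{2121} = \frac{32891}{33489} + \left(501 + \frac{34}{7} \left(-26\right)\right) \frac{1}{2121} = 32891 \cdot \frac{1}{33489} + \left(501 - \frac{884}{7}\right) \frac{1}{2121} = \frac{32891}{33489} + \frac{2623}{7} \cdot \frac{1}{2121} = \frac{32891}{33489} + \frac{2623}{14847} = \frac{192058108}{165737061}$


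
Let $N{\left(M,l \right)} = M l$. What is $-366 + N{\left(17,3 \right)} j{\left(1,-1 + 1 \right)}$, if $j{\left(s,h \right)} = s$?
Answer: $-315$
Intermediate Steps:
$-366 + N{\left(17,3 \right)} j{\left(1,-1 + 1 \right)} = -366 + 17 \cdot 3 \cdot 1 = -366 + 51 \cdot 1 = -366 + 51 = -315$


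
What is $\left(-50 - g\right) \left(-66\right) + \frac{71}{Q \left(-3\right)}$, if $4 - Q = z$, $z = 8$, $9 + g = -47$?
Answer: $- \frac{4681}{12} \approx -390.08$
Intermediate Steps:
$g = -56$ ($g = -9 - 47 = -56$)
$Q = -4$ ($Q = 4 - 8 = -4$)
$\left(-50 - g\right) \left(-66\right) + \frac{71}{Q \left(-3\right)} = \left(-50 - -56\right) \left(-66\right) + \frac{71}{\left(-4\right) \left(-3\right)} = \left(-50 + 56\right) \left(-66\right) + \frac{71}{12} = 6 \left(-66\right) + 71 \cdot \frac{1}{12} = -396 + \frac{71}{12} = - \frac{4681}{12}$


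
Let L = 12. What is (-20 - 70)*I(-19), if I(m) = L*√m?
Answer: -1080*I*√19 ≈ -4707.6*I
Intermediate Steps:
I(m) = 12*√m
(-20 - 70)*I(-19) = (-20 - 70)*(12*√(-19)) = -1080*I*√19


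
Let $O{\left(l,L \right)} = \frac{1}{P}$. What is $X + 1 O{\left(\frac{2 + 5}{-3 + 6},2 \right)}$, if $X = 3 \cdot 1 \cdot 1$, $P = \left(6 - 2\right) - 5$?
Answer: $2$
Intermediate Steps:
$P = -1$ ($P = 4 - 5 = -1$)
$X = 3$ ($X = 3 \cdot 1 = 3$)
$O{\left(l,L \right)} = -1$ ($O{\left(l,L \right)} = \frac{1}{-1} = -1$)
$X + 1 O{\left(\frac{2 + 5}{-3 + 6},2 \right)} = 3 + 1 \left(-1\right) = 3 - 1 = 2$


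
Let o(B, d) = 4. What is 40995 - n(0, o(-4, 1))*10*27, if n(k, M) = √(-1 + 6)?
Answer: 40995 - 270*√5 ≈ 40391.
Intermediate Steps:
n(k, M) = √5
40995 - n(0, o(-4, 1))*10*27 = 40995 - √5*10*27 = 40995 - 10*√5*27 = 40995 - 270*√5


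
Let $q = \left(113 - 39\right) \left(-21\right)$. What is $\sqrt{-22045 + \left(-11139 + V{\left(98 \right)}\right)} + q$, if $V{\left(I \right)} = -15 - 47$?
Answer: $-1554 + 3 i \sqrt{3694} \approx -1554.0 + 182.33 i$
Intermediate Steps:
$V{\left(I \right)} = -62$
$q = -1554$ ($q = 74 \left(-21\right) = -1554$)
$\sqrt{-22045 + \left(-11139 + V{\left(98 \right)}\right)} + q = \sqrt{-22045 - 11201} - 1554 = \sqrt{-33246} - 1554 = 3 i \sqrt{3694} - 1554 = -1554 + 3 i \sqrt{3694}$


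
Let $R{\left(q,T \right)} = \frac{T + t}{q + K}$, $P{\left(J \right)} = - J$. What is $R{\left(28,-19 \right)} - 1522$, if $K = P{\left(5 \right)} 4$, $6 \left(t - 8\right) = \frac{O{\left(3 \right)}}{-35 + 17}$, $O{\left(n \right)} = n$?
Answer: $- \frac{438733}{288} \approx -1523.4$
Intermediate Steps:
$t = \frac{287}{36}$ ($t = 8 + \frac{3 \frac{1}{-35 + 17}}{6} = 8 + \frac{3 \frac{1}{-18}}{6} = 8 + \frac{3 \left(- \frac{1}{18}\right)}{6} = 8 + \frac{1}{6} \left(- \frac{1}{6}\right) = 8 - \frac{1}{36} = \frac{287}{36} \approx 7.9722$)
$K = -20$ ($K = \left(-1\right) 5 \cdot 4 = \left(-5\right) 4 = -20$)
$R{\left(q,T \right)} = \frac{\frac{287}{36} + T}{-20 + q}$ ($R{\left(q,T \right)} = \frac{T + \frac{287}{36}}{q - 20} = \frac{\frac{287}{36} + T}{-20 + q}$)
$R{\left(28,-19 \right)} - 1522 = \frac{\frac{287}{36} - 19}{-20 + 28} - 1522 = \frac{1}{8} \left(- \frac{397}{36}\right) - 1522 = - \frac{397}{288} - 1522 = - \frac{438733}{288}$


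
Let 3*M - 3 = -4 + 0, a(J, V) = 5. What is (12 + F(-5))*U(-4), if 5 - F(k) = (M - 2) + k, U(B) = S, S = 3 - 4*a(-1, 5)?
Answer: -1241/3 ≈ -413.67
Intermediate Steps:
M = -⅓ (M = 1 + (-4 + 0)/3 = 1 + (⅓)*(-4) = 1 - 4/3 = -⅓ ≈ -0.33333)
S = -17 (S = 3 - 4*5 = 3 - 20 = -17)
U(B) = -17
F(k) = 22/3 - k (F(k) = 5 - ((-⅓ - 2) + k) = 5 - (-7/3 + k) = 5 + (7/3 - k) = 22/3 - k)
(12 + F(-5))*U(-4) = (12 + (22/3 - 1*(-5)))*(-17) = (12 + (22/3 + 5))*(-17) = (12 + 37/3)*(-17) = (73/3)*(-17) = -1241/3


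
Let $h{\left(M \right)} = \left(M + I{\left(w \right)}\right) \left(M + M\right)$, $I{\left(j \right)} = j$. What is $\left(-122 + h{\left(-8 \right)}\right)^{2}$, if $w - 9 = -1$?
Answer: $14884$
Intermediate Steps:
$w = 8$ ($w = 9 - 1 = 8$)
$h{\left(M \right)} = 2 M \left(8 + M\right)$ ($h{\left(M \right)} = \left(M + 8\right) \left(M + M\right) = \left(8 + M\right) 2 M = 2 M \left(8 + M\right)$)
$\left(-122 + h{\left(-8 \right)}\right)^{2} = \left(-122 + 2 \left(-8\right) \left(8 - 8\right)\right)^{2} = \left(-122 + 2 \left(-8\right) 0\right)^{2} = \left(-122 + 0\right)^{2} = \left(-122\right)^{2} = 14884$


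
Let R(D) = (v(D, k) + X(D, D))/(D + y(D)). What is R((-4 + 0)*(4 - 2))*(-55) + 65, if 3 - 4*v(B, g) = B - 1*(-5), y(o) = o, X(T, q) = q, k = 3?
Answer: 1365/32 ≈ 42.656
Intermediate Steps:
v(B, g) = -½ - B/4 (v(B, g) = ¾ - (B - 1*(-5))/4 = ¾ - (B + 5)/4 = ¾ - (5 + B)/4 = ¾ + (-5/4 - B/4) = -½ - B/4)
R(D) = (-½ + 3*D/4)/(2*D) (R(D) = ((-½ - D/4) + D)/(D + D) = (-½ + 3*D/4)/((2*D)) = (-½ + 3*D/4)*(1/(2*D)) = (-½ + 3*D/4)/(2*D))
R((-4 + 0)*(4 - 2))*(-55) + 65 = ((-2 + 3*((-4 + 0)*(4 - 2)))/(8*(((-4 + 0)*(4 - 2)))))*(-55) + 65 = ((-2 + 3*(-4*2))/(8*((-4*2))))*(-55) + 65 = ((⅛)*(-2 + 3*(-8))/(-8))*(-55) + 65 = ((⅛)*(-⅛)*(-2 - 24))*(-55) + 65 = ((⅛)*(-⅛)*(-26))*(-55) + 65 = (13/32)*(-55) + 65 = -715/32 + 65 = 1365/32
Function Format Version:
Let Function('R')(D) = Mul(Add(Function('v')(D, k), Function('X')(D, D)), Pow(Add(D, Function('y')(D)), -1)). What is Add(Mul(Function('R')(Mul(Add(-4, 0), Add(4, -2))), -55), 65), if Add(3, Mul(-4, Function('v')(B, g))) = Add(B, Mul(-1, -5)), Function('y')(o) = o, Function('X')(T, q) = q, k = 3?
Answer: Rational(1365, 32) ≈ 42.656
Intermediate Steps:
Function('v')(B, g) = Add(Rational(-1, 2), Mul(Rational(-1, 4), B)) (Function('v')(B, g) = Add(Rational(3, 4), Mul(Rational(-1, 4), Add(B, Mul(-1, -5)))) = Add(Rational(3, 4), Mul(Rational(-1, 4), Add(B, 5))) = Add(Rational(3, 4), Mul(Rational(-1, 4), Add(5, B))) = Add(Rational(3, 4), Add(Rational(-5, 4), Mul(Rational(-1, 4), B))) = Add(Rational(-1, 2), Mul(Rational(-1, 4), B)))
Function('R')(D) = Mul(Rational(1, 2), Pow(D, -1), Add(Rational(-1, 2), Mul(Rational(3, 4), D))) (Function('R')(D) = Mul(Add(Add(Rational(-1, 2), Mul(Rational(-1, 4), D)), D), Pow(Add(D, D), -1)) = Mul(Add(Rational(-1, 2), Mul(Rational(3, 4), D)), Pow(Mul(2, D), -1)) = Mul(Add(Rational(-1, 2), Mul(Rational(3, 4), D)), Mul(Rational(1, 2), Pow(D, -1))) = Mul(Rational(1, 2), Pow(D, -1), Add(Rational(-1, 2), Mul(Rational(3, 4), D))))
Add(Mul(Function('R')(Mul(Add(-4, 0), Add(4, -2))), -55), 65) = Add(Mul(Mul(Rational(1, 8), Pow(Mul(Add(-4, 0), Add(4, -2)), -1), Add(-2, Mul(3, Mul(Add(-4, 0), Add(4, -2))))), -55), 65) = Add(Mul(Mul(Rational(1, 8), Pow(Mul(-4, 2), -1), Add(-2, Mul(3, Mul(-4, 2)))), -55), 65) = Add(Mul(Mul(Rational(1, 8), Pow(-8, -1), Add(-2, Mul(3, -8))), -55), 65) = Add(Mul(Mul(Rational(1, 8), Rational(-1, 8), Add(-2, -24)), -55), 65) = Add(Mul(Mul(Rational(1, 8), Rational(-1, 8), -26), -55), 65) = Add(Mul(Rational(13, 32), -55), 65) = Add(Rational(-715, 32), 65) = Rational(1365, 32)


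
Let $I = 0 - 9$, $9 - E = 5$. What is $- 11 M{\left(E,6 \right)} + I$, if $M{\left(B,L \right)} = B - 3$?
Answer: $-20$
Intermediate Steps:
$E = 4$ ($E = 9 - 5 = 4$)
$M{\left(B,L \right)} = -3 + B$ ($M{\left(B,L \right)} = B - 3 = -3 + B$)
$I = -9$ ($I = 0 - 9 = -9$)
$- 11 M{\left(E,6 \right)} + I = - 11 \left(-3 + 4\right) - 9 = \left(-11\right) 1 - 9 = -11 - 9 = -20$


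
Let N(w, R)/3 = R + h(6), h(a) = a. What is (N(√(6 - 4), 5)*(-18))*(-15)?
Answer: 8910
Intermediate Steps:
N(w, R) = 18 + 3*R (N(w, R) = 3*(R + 6) = 3*(6 + R) = 18 + 3*R)
(N(√(6 - 4), 5)*(-18))*(-15) = ((18 + 3*5)*(-18))*(-15) = ((18 + 15)*(-18))*(-15) = (33*(-18))*(-15) = -594*(-15) = 8910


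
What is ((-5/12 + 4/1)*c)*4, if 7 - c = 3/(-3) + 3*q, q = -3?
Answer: 731/3 ≈ 243.67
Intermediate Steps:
c = 17 (c = 7 - (3/(-3) + 3*(-3)) = 7 - (3*(-⅓) - 9) = 7 - (-1 - 9) = 7 - 1*(-10) = 7 + 10 = 17)
((-5/12 + 4/1)*c)*4 = ((-5/12 + 4/1)*17)*4 = ((-5*1/12 + 4*1)*17)*4 = ((-5/12 + 4)*17)*4 = ((43/12)*17)*4 = (731/12)*4 = 731/3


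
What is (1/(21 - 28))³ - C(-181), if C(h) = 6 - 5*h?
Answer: -312474/343 ≈ -911.00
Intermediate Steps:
(1/(21 - 28))³ - C(-181) = (1/(21 - 28))³ - (6 - 5*(-181)) = (1/(-7))³ - (6 + 905) = (-⅐)³ - 1*911 = -1/343 - 911 = -312474/343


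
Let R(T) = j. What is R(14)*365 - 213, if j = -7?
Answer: -2768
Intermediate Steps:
R(T) = -7
R(14)*365 - 213 = -7*365 - 213 = -2555 - 213 = -2768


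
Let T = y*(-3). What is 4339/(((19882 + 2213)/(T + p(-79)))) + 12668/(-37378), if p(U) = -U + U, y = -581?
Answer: 47067552841/137644485 ≈ 341.95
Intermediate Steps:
p(U) = 0
T = 1743 (T = -581*(-3) = 1743)
4339/(((19882 + 2213)/(T + p(-79)))) + 12668/(-37378) = 4339/(((19882 + 2213)/(1743 + 0))) + 12668/(-37378) = 4339/((22095/1743)) + 12668*(-1/37378) = 4339/((22095*(1/1743))) - 6334/18689 = 4339/(7365/581) - 6334/18689 = 4339*(581/7365) - 6334/18689 = 2520959/7365 - 6334/18689 = 47067552841/137644485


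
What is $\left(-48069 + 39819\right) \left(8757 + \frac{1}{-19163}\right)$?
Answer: $- \frac{1384435717500}{19163} \approx -7.2245 \cdot 10^{7}$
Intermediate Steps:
$\left(-48069 + 39819\right) \left(8757 + \frac{1}{-19163}\right) = - 8250 \left(8757 - \frac{1}{19163}\right) = \left(-8250\right) \frac{167810390}{19163} = - \frac{1384435717500}{19163}$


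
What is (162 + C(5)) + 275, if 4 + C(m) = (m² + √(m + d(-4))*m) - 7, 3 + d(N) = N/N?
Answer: 451 + 5*√3 ≈ 459.66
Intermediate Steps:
d(N) = -2 (d(N) = -3 + N/N = -3 + 1 = -2)
C(m) = -11 + m² + m*√(-2 + m) (C(m) = -4 + ((m² + √(m - 2)*m) - 7) = -4 + ((m² + √(-2 + m)*m) - 7) = -4 + ((m² + m*√(-2 + m)) - 7) = -4 + (-7 + m² + m*√(-2 + m)) = -11 + m² + m*√(-2 + m))
(162 + C(5)) + 275 = (162 + (-11 + 5² + 5*√(-2 + 5))) + 275 = (162 + (-11 + 25 + 5*√3)) + 275 = (162 + (14 + 5*√3)) + 275 = (176 + 5*√3) + 275 = 451 + 5*√3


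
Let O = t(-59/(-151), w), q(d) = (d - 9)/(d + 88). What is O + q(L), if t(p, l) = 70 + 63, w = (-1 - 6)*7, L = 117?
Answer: 27373/205 ≈ 133.53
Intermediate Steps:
w = -49 (w = -7*7 = -49)
q(d) = (-9 + d)/(88 + d)
t(p, l) = 133
O = 133
O + q(L) = 133 + (-9 + 117)/(88 + 117) = 133 + 108/205 = 27373/205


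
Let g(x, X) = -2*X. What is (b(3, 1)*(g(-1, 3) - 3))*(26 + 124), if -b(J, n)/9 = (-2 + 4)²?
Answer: 48600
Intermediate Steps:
b(J, n) = -36 (b(J, n) = -9*(-2 + 4)² = -9*2² = -9*4 = -36)
(b(3, 1)*(g(-1, 3) - 3))*(26 + 124) = (-36*(-2*3 - 3))*(26 + 124) = -36*(-6 - 3)*150 = -36*(-9)*150 = 324*150 = 48600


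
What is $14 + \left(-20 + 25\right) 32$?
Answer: $174$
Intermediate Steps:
$14 + \left(-20 + 25\right) 32 = 14 + 5 \cdot 32 = 14 + 160 = 174$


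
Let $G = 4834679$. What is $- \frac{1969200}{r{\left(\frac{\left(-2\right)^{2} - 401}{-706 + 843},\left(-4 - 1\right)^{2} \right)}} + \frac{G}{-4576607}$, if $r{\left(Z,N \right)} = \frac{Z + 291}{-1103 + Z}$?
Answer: $\frac{136542846462785507}{18063867829} \approx 7.5589 \cdot 10^{6}$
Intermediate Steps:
$r{\left(Z,N \right)} = \frac{291 + Z}{-1103 + Z}$
$- \frac{1969200}{r{\left(\frac{\left(-2\right)^{2} - 401}{-706 + 843},\left(-4 - 1\right)^{2} \right)}} + \frac{G}{-4576607} = - \frac{1969200}{\frac{1}{-1103 + \frac{\left(-2\right)^{2} - 401}{-706 + 843}} \left(291 + \frac{\left(-2\right)^{2} - 401}{-706 + 843}\right)} + \frac{4834679}{-4576607} = - \frac{1969200}{\frac{1}{-1103 + \frac{4 - 401}{137}} \left(291 + \frac{4 - 401}{137}\right)} + 4834679 \left(- \frac{1}{4576607}\right) = - \frac{1969200}{\frac{1}{-1103 - \frac{397}{137}} \left(291 - \frac{397}{137}\right)} - \frac{4834679}{4576607} = - \frac{1969200}{\frac{1}{- \frac{151508}{137}} \cdot \frac{39470}{137}} - \frac{4834679}{4576607} = - \frac{1969200}{\left(- \frac{137}{151508}\right) \frac{39470}{137}} - \frac{4834679}{4576607} = - \frac{1969200}{- \frac{19735}{75754}} - \frac{4834679}{4576607} = \left(-1969200\right) \left(- \frac{75754}{19735}\right) - \frac{4834679}{4576607} = \frac{29834955360}{3947} - \frac{4834679}{4576607} = \frac{136542846462785507}{18063867829}$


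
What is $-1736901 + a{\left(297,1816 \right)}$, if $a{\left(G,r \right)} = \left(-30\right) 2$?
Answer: $-1736961$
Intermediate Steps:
$a{\left(G,r \right)} = -60$
$-1736901 + a{\left(297,1816 \right)} = -1736901 - 60 = -1736961$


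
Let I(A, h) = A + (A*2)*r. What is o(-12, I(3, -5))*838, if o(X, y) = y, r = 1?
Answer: 7542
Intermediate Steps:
I(A, h) = 3*A (I(A, h) = A + (A*2)*1 = A + (2*A)*1 = A + 2*A = 3*A)
o(-12, I(3, -5))*838 = (3*3)*838 = 9*838 = 7542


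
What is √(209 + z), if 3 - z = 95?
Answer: 3*√13 ≈ 10.817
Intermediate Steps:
z = -92 (z = 3 - 1*95 = 3 - 95 = -92)
√(209 + z) = √(209 - 92) = √117 = 3*√13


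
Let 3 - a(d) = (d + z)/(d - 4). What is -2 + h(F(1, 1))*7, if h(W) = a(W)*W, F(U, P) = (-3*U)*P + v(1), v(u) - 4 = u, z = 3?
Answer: 75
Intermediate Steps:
v(u) = 4 + u
F(U, P) = 5 - 3*P*U (F(U, P) = (-3*U)*P + (4 + 1) = -3*P*U + 5 = 5 - 3*P*U)
a(d) = 3 - (3 + d)/(-4 + d) (a(d) = 3 - (d + 3)/(d - 4) = 3 - (3 + d)/(-4 + d))
h(W) = W*(-15 + 2*W)/(-4 + W) (h(W) = ((-15 + 2*W)/(-4 + W))*W = W*(-15 + 2*W)/(-4 + W))
-2 + h(F(1, 1))*7 = -2 + ((5 - 3*1*1)*(-15 + 2*(5 - 3*1*1))/(-4 + (5 - 3*1*1)))*7 = -2 + ((5 - 3)*(-15 + 2*(5 - 3))/(-4 + (5 - 3)))*7 = -2 + (2*(-15 + 2*2)/(-4 + 2))*7 = -2 + (2*(-15 + 4)/(-2))*7 = -2 + (2*(-1/2)*(-11))*7 = -2 + 11*7 = -2 + 77 = 75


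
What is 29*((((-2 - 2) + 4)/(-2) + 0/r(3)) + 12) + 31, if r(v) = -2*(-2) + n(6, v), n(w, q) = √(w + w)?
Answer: 379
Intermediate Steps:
n(w, q) = √2*√w (n(w, q) = √(2*w) = √2*√w)
r(v) = 4 + 2*√3 (r(v) = -2*(-2) + √2*√6 = 4 + 2*√3)
29*((((-2 - 2) + 4)/(-2) + 0/r(3)) + 12) + 31 = 29*((((-2 - 2) + 4)/(-2) + 0/(4 + 2*√3)) + 12) + 31 = 29*(((-4 + 4)*(-½) + 0) + 12) + 31 = 29*((0*(-½) + 0) + 12) + 31 = 29*((0 + 0) + 12) + 31 = 29*(0 + 12) + 31 = 29*12 + 31 = 348 + 31 = 379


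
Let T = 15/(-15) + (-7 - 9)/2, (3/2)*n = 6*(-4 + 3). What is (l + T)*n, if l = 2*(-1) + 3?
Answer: 32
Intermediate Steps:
l = 1 (l = -2 + 3 = 1)
n = -4 (n = 2*(6*(-4 + 3))/3 = 2*(6*(-1))/3 = (⅔)*(-6) = -4)
T = -9 (T = 15*(-1/15) - 16*½ = -1 - 8 = -9)
(l + T)*n = (1 - 9)*(-4) = -8*(-4) = 32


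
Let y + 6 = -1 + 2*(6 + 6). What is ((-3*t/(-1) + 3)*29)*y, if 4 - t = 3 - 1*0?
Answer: 2958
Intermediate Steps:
t = 1 (t = 4 - (3 - 1*0) = 4 - (3 + 0) = 4 - 1*3 = 4 - 3 = 1)
y = 17 (y = -6 + (-1 + 2*(6 + 6)) = -6 + (-1 + 2*12) = -6 + (-1 + 24) = -6 + 23 = 17)
((-3*t/(-1) + 3)*29)*y = ((-3/(-1) + 3)*29)*17 = ((-3*(-1) + 3)*29)*17 = ((3 + 3)*29)*17 = (6*29)*17 = 174*17 = 2958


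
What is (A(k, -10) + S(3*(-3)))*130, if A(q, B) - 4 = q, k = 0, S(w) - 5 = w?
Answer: 0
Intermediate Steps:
S(w) = 5 + w
A(q, B) = 4 + q
(A(k, -10) + S(3*(-3)))*130 = ((4 + 0) + (5 + 3*(-3)))*130 = (4 + (5 - 9))*130 = (4 - 4)*130 = 0*130 = 0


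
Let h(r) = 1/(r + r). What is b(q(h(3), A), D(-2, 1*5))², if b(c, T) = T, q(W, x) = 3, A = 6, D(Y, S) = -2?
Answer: 4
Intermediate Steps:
h(r) = 1/(2*r)
b(q(h(3), A), D(-2, 1*5))² = (-2)² = 4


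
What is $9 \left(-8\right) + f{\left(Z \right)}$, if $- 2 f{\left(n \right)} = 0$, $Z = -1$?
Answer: $-72$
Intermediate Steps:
$f{\left(n \right)} = 0$ ($f{\left(n \right)} = \left(- \frac{1}{2}\right) 0 = 0$)
$9 \left(-8\right) + f{\left(Z \right)} = 9 \left(-8\right) + 0 = -72 + 0 = -72$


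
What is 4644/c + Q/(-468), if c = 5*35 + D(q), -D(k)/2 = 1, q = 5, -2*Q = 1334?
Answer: 2288783/80964 ≈ 28.269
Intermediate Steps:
Q = -667 (Q = -½*1334 = -667)
D(k) = -2 (D(k) = -2*1 = -2)
c = 173 (c = 5*35 - 2 = 175 - 2 = 173)
4644/c + Q/(-468) = 4644/173 - 667/(-468) = 4644*(1/173) - 667*(-1/468) = 4644/173 + 667/468 = 2288783/80964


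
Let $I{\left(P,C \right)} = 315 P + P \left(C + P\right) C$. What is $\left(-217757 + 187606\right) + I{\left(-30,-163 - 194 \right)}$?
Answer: $-4184371$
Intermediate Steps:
$I{\left(P,C \right)} = 315 P + C P \left(C + P\right)$
$\left(-217757 + 187606\right) + I{\left(-30,-163 - 194 \right)} = \left(-217757 + 187606\right) - 30 \left(315 + \left(-163 - 194\right)^{2} + \left(-163 - 194\right) \left(-30\right)\right) = -30151 - 30 \left(315 + \left(-163 - 194\right)^{2} + \left(-163 - 194\right) \left(-30\right)\right) = -30151 - 30 \left(315 + \left(-357\right)^{2} - -10710\right) = -30151 - 30 \left(315 + 127449 + 10710\right) = -30151 - 4154220 = -4184371$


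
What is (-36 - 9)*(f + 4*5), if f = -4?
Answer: -720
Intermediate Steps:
(-36 - 9)*(f + 4*5) = (-36 - 9)*(-4 + 4*5) = -45*(-4 + 20) = -45*16 = -720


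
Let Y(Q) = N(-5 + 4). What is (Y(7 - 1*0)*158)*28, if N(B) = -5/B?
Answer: 22120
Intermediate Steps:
Y(Q) = 5 (Y(Q) = -5/(-5 + 4) = -5/(-1) = -5*(-1) = 5)
(Y(7 - 1*0)*158)*28 = (5*158)*28 = 790*28 = 22120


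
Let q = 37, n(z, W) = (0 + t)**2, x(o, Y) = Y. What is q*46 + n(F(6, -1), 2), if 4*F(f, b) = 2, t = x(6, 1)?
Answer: 1703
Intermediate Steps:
t = 1
F(f, b) = 1/2 (F(f, b) = (1/4)*2 = 1/2)
n(z, W) = 1 (n(z, W) = (0 + 1)**2 = 1**2 = 1)
q*46 + n(F(6, -1), 2) = 37*46 + 1 = 1702 + 1 = 1703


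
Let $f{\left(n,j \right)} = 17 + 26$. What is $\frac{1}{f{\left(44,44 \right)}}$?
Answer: $\frac{1}{43} \approx 0.023256$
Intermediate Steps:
$f{\left(n,j \right)} = 43$
$\frac{1}{f{\left(44,44 \right)}} = \frac{1}{43}$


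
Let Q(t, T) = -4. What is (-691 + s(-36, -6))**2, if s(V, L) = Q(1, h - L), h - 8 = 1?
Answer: 483025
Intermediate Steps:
h = 9 (h = 8 + 1 = 9)
s(V, L) = -4
(-691 + s(-36, -6))**2 = (-691 - 4)**2 = (-695)**2 = 483025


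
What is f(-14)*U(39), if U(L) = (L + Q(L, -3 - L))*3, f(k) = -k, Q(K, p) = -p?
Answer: 3402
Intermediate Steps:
U(L) = 9 + 6*L (U(L) = (L - (-3 - L))*3 = (L + (3 + L))*3 = (3 + 2*L)*3 = 9 + 6*L)
f(-14)*U(39) = (-1*(-14))*(9 + 6*39) = 14*(9 + 234) = 14*243 = 3402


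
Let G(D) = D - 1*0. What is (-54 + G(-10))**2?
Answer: 4096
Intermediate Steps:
G(D) = D (G(D) = D + 0 = D)
(-54 + G(-10))**2 = (-54 - 10)**2 = (-64)**2 = 4096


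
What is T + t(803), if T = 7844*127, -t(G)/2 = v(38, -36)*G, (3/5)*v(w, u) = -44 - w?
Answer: 3647024/3 ≈ 1.2157e+6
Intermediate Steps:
v(w, u) = -220/3 - 5*w/3 (v(w, u) = 5*(-44 - w)/3 = -220/3 - 5*w/3)
t(G) = 820*G/3 (t(G) = -2*(-220/3 - 5/3*38)*G = -2*(-220/3 - 190/3)*G = -(-820)*G/3 = 820*G/3)
T = 996188
T + t(803) = 996188 + (820/3)*803 = 996188 + 658460/3 = 3647024/3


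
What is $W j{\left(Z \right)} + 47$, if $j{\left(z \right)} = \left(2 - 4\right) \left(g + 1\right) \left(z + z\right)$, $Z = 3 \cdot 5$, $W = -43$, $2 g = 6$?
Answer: $10367$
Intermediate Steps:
$g = 3$ ($g = \frac{1}{2} \cdot 6 = 3$)
$Z = 15$
$j{\left(z \right)} = - 16 z$ ($j{\left(z \right)} = \left(2 - 4\right) \left(3 + 1\right) \left(z + z\right) = - 2 \cdot 4 \cdot 2 z = - 2 \cdot 8 z = - 16 z$)
$W j{\left(Z \right)} + 47 = - 43 \left(\left(-16\right) 15\right) + 47 = \left(-43\right) \left(-240\right) + 47 = 10320 + 47 = 10367$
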